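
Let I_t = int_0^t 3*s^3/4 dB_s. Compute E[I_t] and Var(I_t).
E[I_t] = 0; Var(I_t) = 9*t^7/112

The Itô integral of a deterministic integrand f(s) has mean 0 because each increment f(s) * (B_{s+ds} - B_s) has mean 0. By the Itô isometry:
  Var( int_0^t f(s) dB_s ) = E[ (int_0^t f(s) dB_s)^2 ] = int_0^t f(s)^2 ds.
Here f(s) = 3*s^3/4, so f(s)^2 = 9*s^6/16. Integrate:
  int_0^t (9*s^6/16) ds = 9*t^7/112.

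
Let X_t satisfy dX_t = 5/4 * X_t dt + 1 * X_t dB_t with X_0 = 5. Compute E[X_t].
E[X_t] = 5*exp(5*t/4)

For GBM dX = mu X dt + sigma X dB with X_0 = x_0, apply Itô to Y = log X: dY = (mu - sigma^2/2) dt + sigma dB, so Y_t = log(x_0) + (mu - sigma^2/2) t + sigma B_t and hence X_t = x_0 * exp((mu - sigma^2/2) t + sigma B_t).
With mu = 5/4, sigma = 1, x_0 = 5, this gives:
  X_t = 5 * exp((3/4) * t + (1) * B_t).
Since sigma*B_t ~ Normal(0, sigma^2 t), E[exp(sigma*B_t)] = exp(sigma^2 t / 2); so E[X_t] = x_0 * exp((mu - sigma^2/2) t) * exp(sigma^2 t / 2) = x_0 * exp(mu t) = 5*exp(5*t/4).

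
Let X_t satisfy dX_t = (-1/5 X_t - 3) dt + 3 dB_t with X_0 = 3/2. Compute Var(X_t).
Var(X_t) = 45/2 - 45*exp(-2*t/5)/2

The variance V(t) = Var(X_t) satisfies V'(t) = 2 a V(t) + c^2 with V(0) = 0 (drift coefficient is linear in X, diffusion is constant). With a = -1/5, c = 3, the solution is
  V(t) = (c^2 / (2 a)) * (exp(2 a t) - 1)
       = (3^2 / (2*(-1/5))) * (exp((-2/5) t) - 1)
       = 45/2 - 45*exp(-2*t/5)/2.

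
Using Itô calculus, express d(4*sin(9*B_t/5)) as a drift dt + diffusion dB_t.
d(4*sin(9*B_t/5)) = (-162*sin(9*B_t/5)/25) dt + (36*cos(9*B_t/5)/5) dB_t

Itô's formula for f(B_t) gives d f(B_t) = f'(B_t) dB_t + (1/2) f''(B_t) dt. Compute derivatives of f(x) = 4*sin(9*x/5):
  f'(x)  = 36*cos(9*x/5)/5
  f''(x) = -324*sin(9*x/5)/25
Substitute x = B_t and multiply the f'' term by 1/2:
  drift     = (1/2) * (-324*sin(9*x/5)/25) evaluated at B_t = -162*sin(9*B_t/5)/25
  diffusion = (36*cos(9*x/5)/5) evaluated at B_t = 36*cos(9*B_t/5)/5
Therefore d(4*sin(9*B_t/5)) = (-162*sin(9*B_t/5)/25) dt + (36*cos(9*B_t/5)/5) dB_t.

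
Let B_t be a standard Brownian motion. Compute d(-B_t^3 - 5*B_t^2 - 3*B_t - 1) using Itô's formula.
d(-B_t^3 - 5*B_t^2 - 3*B_t - 1) = (-3*B_t - 5) dt + (-3*B_t^2 - 10*B_t - 3) dB_t

Itô's formula for f(B_t) gives d f(B_t) = f'(B_t) dB_t + (1/2) f''(B_t) dt. Compute derivatives of f(x) = -x^3 - 5*x^2 - 3*x - 1:
  f'(x)  = -3*x^2 - 10*x - 3
  f''(x) = -6*x - 10
Substitute x = B_t and multiply the f'' term by 1/2:
  drift     = (1/2) * (-6*x - 10) evaluated at B_t = -3*B_t - 5
  diffusion = (-3*x^2 - 10*x - 3) evaluated at B_t = -3*B_t^2 - 10*B_t - 3
Therefore d(-B_t^3 - 5*B_t^2 - 3*B_t - 1) = (-3*B_t - 5) dt + (-3*B_t^2 - 10*B_t - 3) dB_t.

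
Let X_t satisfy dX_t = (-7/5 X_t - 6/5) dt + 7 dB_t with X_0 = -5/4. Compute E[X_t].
E[X_t] = -6/7 - 11*exp(-7*t/5)/28

Taking expectations and using E[dB_t] = 0, the mean m(t) = E[X_t] satisfies the ODE m'(t) = a m(t) + b with m(0) = x_0. With a = -7/5, b = -6/5, x_0 = -5/4, the solution is
  m(t) = x_0 * exp(a t) + (b/a) * (exp(a t) - 1)
       = (-5/4) * exp((-7/5) t) + ((-6/5)/(-7/5)) * (exp((-7/5) t) - 1)
       = -6/7 - 11*exp(-7*t/5)/28.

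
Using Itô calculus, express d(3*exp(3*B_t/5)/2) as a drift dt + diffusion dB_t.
d(3*exp(3*B_t/5)/2) = (27*exp(3*B_t/5)/100) dt + (9*exp(3*B_t/5)/10) dB_t

Itô's formula for f(B_t) gives d f(B_t) = f'(B_t) dB_t + (1/2) f''(B_t) dt. Compute derivatives of f(x) = 3*exp(3*x/5)/2:
  f'(x)  = 9*exp(3*x/5)/10
  f''(x) = 27*exp(3*x/5)/50
Substitute x = B_t and multiply the f'' term by 1/2:
  drift     = (1/2) * (27*exp(3*x/5)/50) evaluated at B_t = 27*exp(3*B_t/5)/100
  diffusion = (9*exp(3*x/5)/10) evaluated at B_t = 9*exp(3*B_t/5)/10
Therefore d(3*exp(3*B_t/5)/2) = (27*exp(3*B_t/5)/100) dt + (9*exp(3*B_t/5)/10) dB_t.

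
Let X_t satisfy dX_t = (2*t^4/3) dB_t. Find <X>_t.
<X>_t = 4*t^9/81

For an Itô process dX_t = a(t) dt + b(t) dB_t, the quadratic variation is <X>_t = int_0^t b(s)^2 ds (the drift term does not contribute). Here b(s) = 2*s^4/3, so
  b(s)^2 = 4*s^8/9.
Integrating from 0 to t:
  <X>_t = int_0^t (4*s^8/9) ds = 4*t^9/81.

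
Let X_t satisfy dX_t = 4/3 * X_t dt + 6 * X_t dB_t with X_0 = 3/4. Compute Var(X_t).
Var(X_t) = 9*(exp(36*t) - 1)*exp(8*t/3)/16

For GBM dX = mu X dt + sigma X dB with X_0 = x_0, apply Itô to Y = log X: dY = (mu - sigma^2/2) dt + sigma dB, so Y_t = log(x_0) + (mu - sigma^2/2) t + sigma B_t and hence X_t = x_0 * exp((mu - sigma^2/2) t + sigma B_t).
With mu = 4/3, sigma = 6, x_0 = 3/4, this gives:
  X_t = 3/4 * exp((-50/3) * t + (6) * B_t).
Since sigma*B_t ~ Normal(0, sigma^2 t), E[exp(sigma*B_t)] = exp(sigma^2 t / 2); so E[X_t] = x_0 * exp((mu - sigma^2/2) t) * exp(sigma^2 t / 2) = x_0 * exp(mu t) = 3*exp(4*t/3)/4.
Var(X_t) = E[X_t^2] - (E[X_t])^2 = x_0^2 * exp(2 mu t) * (exp(sigma^2 t) - 1) = 9*(exp(36*t) - 1)*exp(8*t/3)/16.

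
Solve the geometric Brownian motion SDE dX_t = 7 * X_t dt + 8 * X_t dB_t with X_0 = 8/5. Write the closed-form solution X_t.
X_t = 8/5 * exp((-25) * t + (8) * B_t)

For GBM dX = mu X dt + sigma X dB with X_0 = x_0, apply Itô to Y = log X: dY = (mu - sigma^2/2) dt + sigma dB, so Y_t = log(x_0) + (mu - sigma^2/2) t + sigma B_t and hence X_t = x_0 * exp((mu - sigma^2/2) t + sigma B_t).
With mu = 7, sigma = 8, x_0 = 8/5, this gives:
  X_t = 8/5 * exp((-25) * t + (8) * B_t).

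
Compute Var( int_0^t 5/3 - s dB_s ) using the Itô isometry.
Var = t*(3*t^2 - 15*t + 25)/9

The Itô integral of a deterministic integrand f(s) has mean 0 because each increment f(s) * (B_{s+ds} - B_s) has mean 0. By the Itô isometry:
  Var( int_0^t f(s) dB_s ) = E[ (int_0^t f(s) dB_s)^2 ] = int_0^t f(s)^2 ds.
Here f(s) = 5/3 - s, so f(s)^2 = (3*s - 5)^2/9. Integrate:
  int_0^t ((3*s - 5)^2/9) ds = t*(3*t^2 - 15*t + 25)/9.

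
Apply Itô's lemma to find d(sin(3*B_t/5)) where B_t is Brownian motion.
d(sin(3*B_t/5)) = (-9*sin(3*B_t/5)/50) dt + (3*cos(3*B_t/5)/5) dB_t

Itô's formula for f(B_t) gives d f(B_t) = f'(B_t) dB_t + (1/2) f''(B_t) dt. Compute derivatives of f(x) = sin(3*x/5):
  f'(x)  = 3*cos(3*x/5)/5
  f''(x) = -9*sin(3*x/5)/25
Substitute x = B_t and multiply the f'' term by 1/2:
  drift     = (1/2) * (-9*sin(3*x/5)/25) evaluated at B_t = -9*sin(3*B_t/5)/50
  diffusion = (3*cos(3*x/5)/5) evaluated at B_t = 3*cos(3*B_t/5)/5
Therefore d(sin(3*B_t/5)) = (-9*sin(3*B_t/5)/50) dt + (3*cos(3*B_t/5)/5) dB_t.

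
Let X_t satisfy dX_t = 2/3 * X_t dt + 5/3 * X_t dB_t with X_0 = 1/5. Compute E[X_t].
E[X_t] = exp(2*t/3)/5

For GBM dX = mu X dt + sigma X dB with X_0 = x_0, apply Itô to Y = log X: dY = (mu - sigma^2/2) dt + sigma dB, so Y_t = log(x_0) + (mu - sigma^2/2) t + sigma B_t and hence X_t = x_0 * exp((mu - sigma^2/2) t + sigma B_t).
With mu = 2/3, sigma = 5/3, x_0 = 1/5, this gives:
  X_t = 1/5 * exp((-13/18) * t + (5/3) * B_t).
Since sigma*B_t ~ Normal(0, sigma^2 t), E[exp(sigma*B_t)] = exp(sigma^2 t / 2); so E[X_t] = x_0 * exp((mu - sigma^2/2) t) * exp(sigma^2 t / 2) = x_0 * exp(mu t) = exp(2*t/3)/5.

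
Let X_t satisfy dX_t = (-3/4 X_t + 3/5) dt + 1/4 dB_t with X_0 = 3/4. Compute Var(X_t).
Var(X_t) = 1/24 - exp(-3*t/2)/24

The variance V(t) = Var(X_t) satisfies V'(t) = 2 a V(t) + c^2 with V(0) = 0 (drift coefficient is linear in X, diffusion is constant). With a = -3/4, c = 1/4, the solution is
  V(t) = (c^2 / (2 a)) * (exp(2 a t) - 1)
       = ((1/4)^2 / (2*(-3/4))) * (exp((-3/2) t) - 1)
       = 1/24 - exp(-3*t/2)/24.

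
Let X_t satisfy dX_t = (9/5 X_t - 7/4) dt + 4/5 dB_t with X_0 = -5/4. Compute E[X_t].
E[X_t] = 35/36 - 20*exp(9*t/5)/9

Taking expectations and using E[dB_t] = 0, the mean m(t) = E[X_t] satisfies the ODE m'(t) = a m(t) + b with m(0) = x_0. With a = 9/5, b = -7/4, x_0 = -5/4, the solution is
  m(t) = x_0 * exp(a t) + (b/a) * (exp(a t) - 1)
       = (-5/4) * exp((9/5) t) + ((-7/4)/(9/5)) * (exp((9/5) t) - 1)
       = 35/36 - 20*exp(9*t/5)/9.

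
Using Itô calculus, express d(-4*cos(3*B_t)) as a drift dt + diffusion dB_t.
d(-4*cos(3*B_t)) = (18*cos(3*B_t)) dt + (12*sin(3*B_t)) dB_t

Itô's formula for f(B_t) gives d f(B_t) = f'(B_t) dB_t + (1/2) f''(B_t) dt. Compute derivatives of f(x) = -4*cos(3*x):
  f'(x)  = 12*sin(3*x)
  f''(x) = 36*cos(3*x)
Substitute x = B_t and multiply the f'' term by 1/2:
  drift     = (1/2) * (36*cos(3*x)) evaluated at B_t = 18*cos(3*B_t)
  diffusion = (12*sin(3*x)) evaluated at B_t = 12*sin(3*B_t)
Therefore d(-4*cos(3*B_t)) = (18*cos(3*B_t)) dt + (12*sin(3*B_t)) dB_t.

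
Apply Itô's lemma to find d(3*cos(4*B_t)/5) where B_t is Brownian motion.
d(3*cos(4*B_t)/5) = (-24*cos(4*B_t)/5) dt + (-12*sin(4*B_t)/5) dB_t

Itô's formula for f(B_t) gives d f(B_t) = f'(B_t) dB_t + (1/2) f''(B_t) dt. Compute derivatives of f(x) = 3*cos(4*x)/5:
  f'(x)  = -12*sin(4*x)/5
  f''(x) = -48*cos(4*x)/5
Substitute x = B_t and multiply the f'' term by 1/2:
  drift     = (1/2) * (-48*cos(4*x)/5) evaluated at B_t = -24*cos(4*B_t)/5
  diffusion = (-12*sin(4*x)/5) evaluated at B_t = -12*sin(4*B_t)/5
Therefore d(3*cos(4*B_t)/5) = (-24*cos(4*B_t)/5) dt + (-12*sin(4*B_t)/5) dB_t.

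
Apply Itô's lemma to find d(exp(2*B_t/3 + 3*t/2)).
d(exp(2*B_t/3 + 3*t/2)) = (31*exp(2*B_t/3 + 3*t/2)/18) dt + (2*exp(2*B_t/3 + 3*t/2)/3) dB_t

Itô's formula for f(t, x): d f(t, B_t) = (f_t + (1/2) f_xx) dt + f_x dB_t. Compute partials of f(t, x) = exp(3*t/2 + 2*x/3):
  f_t(t,x)  = 3*exp(3*t/2 + 2*x/3)/2
  f_x(t,x)  = 2*exp(3*t/2 + 2*x/3)/3
  f_xx(t,x) = 4*exp(3*t/2 + 2*x/3)/9
Assemble drift = f_t + (1/2) f_xx = 31*exp(3*t/2 + 2*x/3)/18 and diffusion = f_x = 2*exp(3*t/2 + 2*x/3)/3. Substituting x = B_t:
  d(exp(2*B_t/3 + 3*t/2)) = (31*exp(2*B_t/3 + 3*t/2)/18) dt + (2*exp(2*B_t/3 + 3*t/2)/3) dB_t.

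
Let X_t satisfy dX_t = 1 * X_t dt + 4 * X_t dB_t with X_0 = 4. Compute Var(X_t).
Var(X_t) = 16*(exp(16*t) - 1)*exp(2*t)

For GBM dX = mu X dt + sigma X dB with X_0 = x_0, apply Itô to Y = log X: dY = (mu - sigma^2/2) dt + sigma dB, so Y_t = log(x_0) + (mu - sigma^2/2) t + sigma B_t and hence X_t = x_0 * exp((mu - sigma^2/2) t + sigma B_t).
With mu = 1, sigma = 4, x_0 = 4, this gives:
  X_t = 4 * exp((-7) * t + (4) * B_t).
Since sigma*B_t ~ Normal(0, sigma^2 t), E[exp(sigma*B_t)] = exp(sigma^2 t / 2); so E[X_t] = x_0 * exp((mu - sigma^2/2) t) * exp(sigma^2 t / 2) = x_0 * exp(mu t) = 4*exp(t).
Var(X_t) = E[X_t^2] - (E[X_t])^2 = x_0^2 * exp(2 mu t) * (exp(sigma^2 t) - 1) = 16*(exp(16*t) - 1)*exp(2*t).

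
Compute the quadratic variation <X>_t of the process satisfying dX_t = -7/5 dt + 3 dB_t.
<X>_t = 9*t

For an Itô process dX_t = a(t) dt + b(t) dB_t, the quadratic variation is <X>_t = int_0^t b(s)^2 ds (the drift term does not contribute). Here b(s) = 3, so
  b(s)^2 = 9.
Integrating from 0 to t:
  <X>_t = int_0^t (9) ds = 9*t.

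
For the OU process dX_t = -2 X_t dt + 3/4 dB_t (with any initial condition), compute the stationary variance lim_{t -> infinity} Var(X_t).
lim Var(X_t) = 9/64

The OU SDE dX = -theta X dt + sigma dB admits the integrating factor exp(theta t): d(exp(theta t) X_t) = sigma exp(theta t) dB_t. Integrating from 0 to t gives X_t = x_0 * exp(-theta t) + sigma * int_0^t exp(-theta (t-s)) dB_s for any initial x_0. The Itô integral has variance (by the Itô isometry) sigma^2 * int_0^t exp(-2 theta (t - s)) ds = sigma^2 * (1 - exp(-2 theta t)) / (2 theta), independent of x_0.
With theta = 2, sigma = 3/4:
  Var(X_t) = (3/4)^2 * (1 - exp(-2*2 t)) / (2 * 2) = 9/64 - 9*exp(-4*t)/64.
As t -> infinity, exp(-2*2 t) -> 0, so the stationary variance is sigma^2 / (2 theta) = 9/64.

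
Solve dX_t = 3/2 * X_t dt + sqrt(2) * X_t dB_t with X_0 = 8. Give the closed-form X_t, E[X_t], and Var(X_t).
X_t = 8 * exp((1/2) t + (sqrt(2)) B_t); E[X_t] = 8*exp(3*t/2); Var(X_t) = 64*(exp(2*t) - 1)*exp(3*t)

For GBM dX = mu X dt + sigma X dB with X_0 = x_0, apply Itô to Y = log X: dY = (mu - sigma^2/2) dt + sigma dB, so Y_t = log(x_0) + (mu - sigma^2/2) t + sigma B_t and hence X_t = x_0 * exp((mu - sigma^2/2) t + sigma B_t).
With mu = 3/2, sigma = sqrt(2), x_0 = 8, this gives:
  X_t = 8 * exp((1/2) * t + (sqrt(2)) * B_t).
Since sigma*B_t ~ Normal(0, sigma^2 t), E[exp(sigma*B_t)] = exp(sigma^2 t / 2); so E[X_t] = x_0 * exp((mu - sigma^2/2) t) * exp(sigma^2 t / 2) = x_0 * exp(mu t) = 8*exp(3*t/2).
Var(X_t) = E[X_t^2] - (E[X_t])^2 = x_0^2 * exp(2 mu t) * (exp(sigma^2 t) - 1) = 64*(exp(2*t) - 1)*exp(3*t).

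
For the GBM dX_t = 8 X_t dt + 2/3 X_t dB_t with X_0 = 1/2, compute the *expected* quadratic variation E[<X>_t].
E[<X>_t] = exp(148*t/9)/148 - 1/148

<X>_t = int_0^t ((2/3) * X_s)^2 ds. Taking expectation inside the integral: E[<X>_t] = (2/3)^2 * int_0^t E[X_s^2] ds. For GBM, E[X_s^2] = x_0^2 * exp((2 mu + sigma^2) s). Integrating:
  E[<X>_t] = (2/3)^2 * (1/2)^2 * (exp((2*8 + (2/3)^2) t) - 1) / (2*8 + (2/3)^2)
           = (2/3)^2 * (1/2)^2 * (exp((148/9) t) - 1) / (148/9) = exp(148*t/9)/148 - 1/148.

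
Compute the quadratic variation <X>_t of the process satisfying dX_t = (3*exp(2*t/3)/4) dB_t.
<X>_t = 27*exp(4*t/3)/64 - 27/64

For an Itô process dX_t = a(t) dt + b(t) dB_t, the quadratic variation is <X>_t = int_0^t b(s)^2 ds (the drift term does not contribute). Here b(s) = 3*exp(2*s/3)/4, so
  b(s)^2 = 9*exp(4*s/3)/16.
Integrating from 0 to t:
  <X>_t = int_0^t (9*exp(4*s/3)/16) ds = 27*exp(4*t/3)/64 - 27/64.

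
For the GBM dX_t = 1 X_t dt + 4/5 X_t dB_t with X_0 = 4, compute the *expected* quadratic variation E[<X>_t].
E[<X>_t] = 128*exp(66*t/25)/33 - 128/33

<X>_t = int_0^t ((4/5) * X_s)^2 ds. Taking expectation inside the integral: E[<X>_t] = (4/5)^2 * int_0^t E[X_s^2] ds. For GBM, E[X_s^2] = x_0^2 * exp((2 mu + sigma^2) s). Integrating:
  E[<X>_t] = (4/5)^2 * 4^2 * (exp((2*1 + (4/5)^2) t) - 1) / (2*1 + (4/5)^2)
           = (4/5)^2 * 4^2 * (exp((66/25) t) - 1) / (66/25) = 128*exp(66*t/25)/33 - 128/33.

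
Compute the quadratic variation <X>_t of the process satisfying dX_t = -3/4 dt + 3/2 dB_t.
<X>_t = 9*t/4

For an Itô process dX_t = a(t) dt + b(t) dB_t, the quadratic variation is <X>_t = int_0^t b(s)^2 ds (the drift term does not contribute). Here b(s) = 3/2, so
  b(s)^2 = 9/4.
Integrating from 0 to t:
  <X>_t = int_0^t (9/4) ds = 9*t/4.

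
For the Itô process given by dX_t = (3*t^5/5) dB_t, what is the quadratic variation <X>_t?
<X>_t = 9*t^11/275

For an Itô process dX_t = a(t) dt + b(t) dB_t, the quadratic variation is <X>_t = int_0^t b(s)^2 ds (the drift term does not contribute). Here b(s) = 3*s^5/5, so
  b(s)^2 = 9*s^10/25.
Integrating from 0 to t:
  <X>_t = int_0^t (9*s^10/25) ds = 9*t^11/275.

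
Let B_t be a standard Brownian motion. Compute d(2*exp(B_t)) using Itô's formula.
d(2*exp(B_t)) = (exp(B_t)) dt + (2*exp(B_t)) dB_t

Itô's formula for f(B_t) gives d f(B_t) = f'(B_t) dB_t + (1/2) f''(B_t) dt. Compute derivatives of f(x) = 2*exp(x):
  f'(x)  = 2*exp(x)
  f''(x) = 2*exp(x)
Substitute x = B_t and multiply the f'' term by 1/2:
  drift     = (1/2) * (2*exp(x)) evaluated at B_t = exp(B_t)
  diffusion = (2*exp(x)) evaluated at B_t = 2*exp(B_t)
Therefore d(2*exp(B_t)) = (exp(B_t)) dt + (2*exp(B_t)) dB_t.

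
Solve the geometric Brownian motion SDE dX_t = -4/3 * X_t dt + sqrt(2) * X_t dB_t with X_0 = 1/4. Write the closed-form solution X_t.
X_t = 1/4 * exp((-7/3) * t + (sqrt(2)) * B_t)

For GBM dX = mu X dt + sigma X dB with X_0 = x_0, apply Itô to Y = log X: dY = (mu - sigma^2/2) dt + sigma dB, so Y_t = log(x_0) + (mu - sigma^2/2) t + sigma B_t and hence X_t = x_0 * exp((mu - sigma^2/2) t + sigma B_t).
With mu = -4/3, sigma = sqrt(2), x_0 = 1/4, this gives:
  X_t = 1/4 * exp((-7/3) * t + (sqrt(2)) * B_t).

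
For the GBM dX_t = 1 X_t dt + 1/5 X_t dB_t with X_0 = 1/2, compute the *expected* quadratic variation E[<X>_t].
E[<X>_t] = exp(51*t/25)/204 - 1/204

<X>_t = int_0^t ((1/5) * X_s)^2 ds. Taking expectation inside the integral: E[<X>_t] = (1/5)^2 * int_0^t E[X_s^2] ds. For GBM, E[X_s^2] = x_0^2 * exp((2 mu + sigma^2) s). Integrating:
  E[<X>_t] = (1/5)^2 * (1/2)^2 * (exp((2*1 + (1/5)^2) t) - 1) / (2*1 + (1/5)^2)
           = (1/5)^2 * (1/2)^2 * (exp((51/25) t) - 1) / (51/25) = exp(51*t/25)/204 - 1/204.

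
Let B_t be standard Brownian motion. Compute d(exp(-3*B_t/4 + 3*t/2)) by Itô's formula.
d(exp(-3*B_t/4 + 3*t/2)) = (57*exp(-3*B_t/4 + 3*t/2)/32) dt + (-3*exp(-3*B_t/4 + 3*t/2)/4) dB_t

Itô's formula for f(t, x): d f(t, B_t) = (f_t + (1/2) f_xx) dt + f_x dB_t. Compute partials of f(t, x) = exp(3*t/2 - 3*x/4):
  f_t(t,x)  = 3*exp(3*t/2 - 3*x/4)/2
  f_x(t,x)  = -3*exp(3*t/2 - 3*x/4)/4
  f_xx(t,x) = 9*exp(3*t/2 - 3*x/4)/16
Assemble drift = f_t + (1/2) f_xx = 57*exp(3*t/2 - 3*x/4)/32 and diffusion = f_x = -3*exp(3*t/2 - 3*x/4)/4. Substituting x = B_t:
  d(exp(-3*B_t/4 + 3*t/2)) = (57*exp(-3*B_t/4 + 3*t/2)/32) dt + (-3*exp(-3*B_t/4 + 3*t/2)/4) dB_t.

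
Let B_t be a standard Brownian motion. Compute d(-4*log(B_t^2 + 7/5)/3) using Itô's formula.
d(-4*log(B_t^2 + 7/5)/3) = (20*(5*B_t^2 - 7)/(3*(5*B_t^2 + 7)^2)) dt + (-40*B_t/(15*B_t^2 + 21)) dB_t

Itô's formula for f(B_t) gives d f(B_t) = f'(B_t) dB_t + (1/2) f''(B_t) dt. Compute derivatives of f(x) = -4*log(x^2 + 7/5)/3:
  f'(x)  = -40*x/(15*x^2 + 21)
  f''(x) = 40*(5*x^2 - 7)/(3*(5*x^2 + 7)^2)
Substitute x = B_t and multiply the f'' term by 1/2:
  drift     = (1/2) * (40*(5*x^2 - 7)/(3*(5*x^2 + 7)^2)) evaluated at B_t = 20*(5*B_t^2 - 7)/(3*(5*B_t^2 + 7)^2)
  diffusion = (-40*x/(15*x^2 + 21)) evaluated at B_t = -40*B_t/(15*B_t^2 + 21)
Therefore d(-4*log(B_t^2 + 7/5)/3) = (20*(5*B_t^2 - 7)/(3*(5*B_t^2 + 7)^2)) dt + (-40*B_t/(15*B_t^2 + 21)) dB_t.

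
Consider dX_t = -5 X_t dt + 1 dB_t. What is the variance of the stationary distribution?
lim Var(X_t) = 1/10

The OU SDE dX = -theta X dt + sigma dB admits the integrating factor exp(theta t): d(exp(theta t) X_t) = sigma exp(theta t) dB_t. Integrating from 0 to t gives X_t = x_0 * exp(-theta t) + sigma * int_0^t exp(-theta (t-s)) dB_s for any initial x_0. The Itô integral has variance (by the Itô isometry) sigma^2 * int_0^t exp(-2 theta (t - s)) ds = sigma^2 * (1 - exp(-2 theta t)) / (2 theta), independent of x_0.
With theta = 5, sigma = 1:
  Var(X_t) = (1)^2 * (1 - exp(-2*5 t)) / (2 * 5) = 1/10 - exp(-10*t)/10.
As t -> infinity, exp(-2*5 t) -> 0, so the stationary variance is sigma^2 / (2 theta) = 1/10.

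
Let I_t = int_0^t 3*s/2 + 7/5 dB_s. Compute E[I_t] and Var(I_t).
E[I_t] = 0; Var(I_t) = t*(75*t^2 + 210*t + 196)/100

The Itô integral of a deterministic integrand f(s) has mean 0 because each increment f(s) * (B_{s+ds} - B_s) has mean 0. By the Itô isometry:
  Var( int_0^t f(s) dB_s ) = E[ (int_0^t f(s) dB_s)^2 ] = int_0^t f(s)^2 ds.
Here f(s) = 3*s/2 + 7/5, so f(s)^2 = (15*s + 14)^2/100. Integrate:
  int_0^t ((15*s + 14)^2/100) ds = t*(75*t^2 + 210*t + 196)/100.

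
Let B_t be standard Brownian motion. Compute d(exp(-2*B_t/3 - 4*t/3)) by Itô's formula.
d(exp(-2*B_t/3 - 4*t/3)) = (-10*exp(-2*B_t/3 - 4*t/3)/9) dt + (-2*exp(-2*B_t/3 - 4*t/3)/3) dB_t

Itô's formula for f(t, x): d f(t, B_t) = (f_t + (1/2) f_xx) dt + f_x dB_t. Compute partials of f(t, x) = exp(-4*t/3 - 2*x/3):
  f_t(t,x)  = -4*exp(-4*t/3 - 2*x/3)/3
  f_x(t,x)  = -2*exp(-4*t/3 - 2*x/3)/3
  f_xx(t,x) = 4*exp(-4*t/3 - 2*x/3)/9
Assemble drift = f_t + (1/2) f_xx = -10*exp(-4*t/3 - 2*x/3)/9 and diffusion = f_x = -2*exp(-4*t/3 - 2*x/3)/3. Substituting x = B_t:
  d(exp(-2*B_t/3 - 4*t/3)) = (-10*exp(-2*B_t/3 - 4*t/3)/9) dt + (-2*exp(-2*B_t/3 - 4*t/3)/3) dB_t.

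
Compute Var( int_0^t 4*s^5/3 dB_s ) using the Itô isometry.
Var = 16*t^11/99

The Itô integral of a deterministic integrand f(s) has mean 0 because each increment f(s) * (B_{s+ds} - B_s) has mean 0. By the Itô isometry:
  Var( int_0^t f(s) dB_s ) = E[ (int_0^t f(s) dB_s)^2 ] = int_0^t f(s)^2 ds.
Here f(s) = 4*s^5/3, so f(s)^2 = 16*s^10/9. Integrate:
  int_0^t (16*s^10/9) ds = 16*t^11/99.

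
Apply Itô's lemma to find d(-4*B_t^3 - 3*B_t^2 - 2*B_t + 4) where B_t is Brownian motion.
d(-4*B_t^3 - 3*B_t^2 - 2*B_t + 4) = (-12*B_t - 3) dt + (-12*B_t^2 - 6*B_t - 2) dB_t

Itô's formula for f(B_t) gives d f(B_t) = f'(B_t) dB_t + (1/2) f''(B_t) dt. Compute derivatives of f(x) = -4*x^3 - 3*x^2 - 2*x + 4:
  f'(x)  = -12*x^2 - 6*x - 2
  f''(x) = -24*x - 6
Substitute x = B_t and multiply the f'' term by 1/2:
  drift     = (1/2) * (-24*x - 6) evaluated at B_t = -12*B_t - 3
  diffusion = (-12*x^2 - 6*x - 2) evaluated at B_t = -12*B_t^2 - 6*B_t - 2
Therefore d(-4*B_t^3 - 3*B_t^2 - 2*B_t + 4) = (-12*B_t - 3) dt + (-12*B_t^2 - 6*B_t - 2) dB_t.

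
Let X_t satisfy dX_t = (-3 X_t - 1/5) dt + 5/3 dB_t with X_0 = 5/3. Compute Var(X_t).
Var(X_t) = 25/54 - 25*exp(-6*t)/54

The variance V(t) = Var(X_t) satisfies V'(t) = 2 a V(t) + c^2 with V(0) = 0 (drift coefficient is linear in X, diffusion is constant). With a = -3, c = 5/3, the solution is
  V(t) = (c^2 / (2 a)) * (exp(2 a t) - 1)
       = ((5/3)^2 / (2*(-3))) * (exp((-6) t) - 1)
       = 25/54 - 25*exp(-6*t)/54.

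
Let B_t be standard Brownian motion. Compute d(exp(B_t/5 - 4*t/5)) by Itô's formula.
d(exp(B_t/5 - 4*t/5)) = (-39*exp(B_t/5 - 4*t/5)/50) dt + (exp(B_t/5 - 4*t/5)/5) dB_t

Itô's formula for f(t, x): d f(t, B_t) = (f_t + (1/2) f_xx) dt + f_x dB_t. Compute partials of f(t, x) = exp(-4*t/5 + x/5):
  f_t(t,x)  = -4*exp(-4*t/5 + x/5)/5
  f_x(t,x)  = exp(-4*t/5 + x/5)/5
  f_xx(t,x) = exp(-4*t/5 + x/5)/25
Assemble drift = f_t + (1/2) f_xx = -39*exp(-4*t/5 + x/5)/50 and diffusion = f_x = exp(-4*t/5 + x/5)/5. Substituting x = B_t:
  d(exp(B_t/5 - 4*t/5)) = (-39*exp(B_t/5 - 4*t/5)/50) dt + (exp(B_t/5 - 4*t/5)/5) dB_t.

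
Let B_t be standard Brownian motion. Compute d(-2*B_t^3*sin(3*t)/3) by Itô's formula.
d(-2*B_t^3*sin(3*t)/3) = (-2*B_t*(B_t^2*cos(3*t) + sin(3*t))) dt + (-2*B_t^2*sin(3*t)) dB_t

Itô's formula for f(t, x): d f(t, B_t) = (f_t + (1/2) f_xx) dt + f_x dB_t. Compute partials of f(t, x) = -2*x^3*sin(3*t)/3:
  f_t(t,x)  = -2*x^3*cos(3*t)
  f_x(t,x)  = -2*x^2*sin(3*t)
  f_xx(t,x) = -4*x*sin(3*t)
Assemble drift = f_t + (1/2) f_xx = -2*x*(x^2*cos(3*t) + sin(3*t)) and diffusion = f_x = -2*x^2*sin(3*t). Substituting x = B_t:
  d(-2*B_t^3*sin(3*t)/3) = (-2*B_t*(B_t^2*cos(3*t) + sin(3*t))) dt + (-2*B_t^2*sin(3*t)) dB_t.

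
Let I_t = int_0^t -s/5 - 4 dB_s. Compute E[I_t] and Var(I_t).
E[I_t] = 0; Var(I_t) = t*(t^2 + 60*t + 1200)/75

The Itô integral of a deterministic integrand f(s) has mean 0 because each increment f(s) * (B_{s+ds} - B_s) has mean 0. By the Itô isometry:
  Var( int_0^t f(s) dB_s ) = E[ (int_0^t f(s) dB_s)^2 ] = int_0^t f(s)^2 ds.
Here f(s) = -s/5 - 4, so f(s)^2 = (s + 20)^2/25. Integrate:
  int_0^t ((s + 20)^2/25) ds = t*(t^2 + 60*t + 1200)/75.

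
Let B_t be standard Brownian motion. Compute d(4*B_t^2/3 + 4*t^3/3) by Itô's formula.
d(4*B_t^2/3 + 4*t^3/3) = (4*t^2 + 4/3) dt + (8*B_t/3) dB_t

Itô's formula for f(t, x): d f(t, B_t) = (f_t + (1/2) f_xx) dt + f_x dB_t. Compute partials of f(t, x) = 4*t^3/3 + 4*x^2/3:
  f_t(t,x)  = 4*t^2
  f_x(t,x)  = 8*x/3
  f_xx(t,x) = 8/3
Assemble drift = f_t + (1/2) f_xx = 4*t^2 + 4/3 and diffusion = f_x = 8*x/3. Substituting x = B_t:
  d(4*B_t^2/3 + 4*t^3/3) = (4*t^2 + 4/3) dt + (8*B_t/3) dB_t.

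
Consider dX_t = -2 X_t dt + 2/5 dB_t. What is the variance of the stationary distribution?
lim Var(X_t) = 1/25

The OU SDE dX = -theta X dt + sigma dB admits the integrating factor exp(theta t): d(exp(theta t) X_t) = sigma exp(theta t) dB_t. Integrating from 0 to t gives X_t = x_0 * exp(-theta t) + sigma * int_0^t exp(-theta (t-s)) dB_s for any initial x_0. The Itô integral has variance (by the Itô isometry) sigma^2 * int_0^t exp(-2 theta (t - s)) ds = sigma^2 * (1 - exp(-2 theta t)) / (2 theta), independent of x_0.
With theta = 2, sigma = 2/5:
  Var(X_t) = (2/5)^2 * (1 - exp(-2*2 t)) / (2 * 2) = 1/25 - exp(-4*t)/25.
As t -> infinity, exp(-2*2 t) -> 0, so the stationary variance is sigma^2 / (2 theta) = 1/25.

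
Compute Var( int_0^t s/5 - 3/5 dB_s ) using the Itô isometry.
Var = t*(t^2 - 9*t + 27)/75

The Itô integral of a deterministic integrand f(s) has mean 0 because each increment f(s) * (B_{s+ds} - B_s) has mean 0. By the Itô isometry:
  Var( int_0^t f(s) dB_s ) = E[ (int_0^t f(s) dB_s)^2 ] = int_0^t f(s)^2 ds.
Here f(s) = s/5 - 3/5, so f(s)^2 = (s - 3)^2/25. Integrate:
  int_0^t ((s - 3)^2/25) ds = t*(t^2 - 9*t + 27)/75.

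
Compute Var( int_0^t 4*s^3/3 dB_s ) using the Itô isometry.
Var = 16*t^7/63

The Itô integral of a deterministic integrand f(s) has mean 0 because each increment f(s) * (B_{s+ds} - B_s) has mean 0. By the Itô isometry:
  Var( int_0^t f(s) dB_s ) = E[ (int_0^t f(s) dB_s)^2 ] = int_0^t f(s)^2 ds.
Here f(s) = 4*s^3/3, so f(s)^2 = 16*s^6/9. Integrate:
  int_0^t (16*s^6/9) ds = 16*t^7/63.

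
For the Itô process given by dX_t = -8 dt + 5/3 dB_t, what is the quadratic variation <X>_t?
<X>_t = 25*t/9

For an Itô process dX_t = a(t) dt + b(t) dB_t, the quadratic variation is <X>_t = int_0^t b(s)^2 ds (the drift term does not contribute). Here b(s) = 5/3, so
  b(s)^2 = 25/9.
Integrating from 0 to t:
  <X>_t = int_0^t (25/9) ds = 25*t/9.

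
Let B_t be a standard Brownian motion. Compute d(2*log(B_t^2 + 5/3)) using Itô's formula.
d(2*log(B_t^2 + 5/3)) = (6*(5 - 3*B_t^2)/(3*B_t^2 + 5)^2) dt + (12*B_t/(3*B_t^2 + 5)) dB_t

Itô's formula for f(B_t) gives d f(B_t) = f'(B_t) dB_t + (1/2) f''(B_t) dt. Compute derivatives of f(x) = 2*log(x^2 + 5/3):
  f'(x)  = 12*x/(3*x^2 + 5)
  f''(x) = 12*(5 - 3*x^2)/(3*x^2 + 5)^2
Substitute x = B_t and multiply the f'' term by 1/2:
  drift     = (1/2) * (12*(5 - 3*x^2)/(3*x^2 + 5)^2) evaluated at B_t = 6*(5 - 3*B_t^2)/(3*B_t^2 + 5)^2
  diffusion = (12*x/(3*x^2 + 5)) evaluated at B_t = 12*B_t/(3*B_t^2 + 5)
Therefore d(2*log(B_t^2 + 5/3)) = (6*(5 - 3*B_t^2)/(3*B_t^2 + 5)^2) dt + (12*B_t/(3*B_t^2 + 5)) dB_t.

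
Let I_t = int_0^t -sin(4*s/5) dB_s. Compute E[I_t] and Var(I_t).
E[I_t] = 0; Var(I_t) = t/2 - 5*sin(4*t/5)*cos(4*t/5)/8

The Itô integral of a deterministic integrand f(s) has mean 0 because each increment f(s) * (B_{s+ds} - B_s) has mean 0. By the Itô isometry:
  Var( int_0^t f(s) dB_s ) = E[ (int_0^t f(s) dB_s)^2 ] = int_0^t f(s)^2 ds.
Here f(s) = -sin(4*s/5), so f(s)^2 = sin(4*s/5)^2. Integrate:
  int_0^t (sin(4*s/5)^2) ds = t/2 - 5*sin(4*t/5)*cos(4*t/5)/8.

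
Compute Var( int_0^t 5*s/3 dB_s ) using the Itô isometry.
Var = 25*t^3/27

The Itô integral of a deterministic integrand f(s) has mean 0 because each increment f(s) * (B_{s+ds} - B_s) has mean 0. By the Itô isometry:
  Var( int_0^t f(s) dB_s ) = E[ (int_0^t f(s) dB_s)^2 ] = int_0^t f(s)^2 ds.
Here f(s) = 5*s/3, so f(s)^2 = 25*s^2/9. Integrate:
  int_0^t (25*s^2/9) ds = 25*t^3/27.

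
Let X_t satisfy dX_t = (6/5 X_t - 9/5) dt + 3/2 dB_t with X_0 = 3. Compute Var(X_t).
Var(X_t) = 15*exp(12*t/5)/16 - 15/16

The variance V(t) = Var(X_t) satisfies V'(t) = 2 a V(t) + c^2 with V(0) = 0 (drift coefficient is linear in X, diffusion is constant). With a = 6/5, c = 3/2, the solution is
  V(t) = (c^2 / (2 a)) * (exp(2 a t) - 1)
       = ((3/2)^2 / (2*(6/5))) * (exp((12/5) t) - 1)
       = 15*exp(12*t/5)/16 - 15/16.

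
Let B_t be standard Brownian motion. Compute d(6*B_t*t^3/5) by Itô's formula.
d(6*B_t*t^3/5) = (18*B_t*t^2/5) dt + (6*t^3/5) dB_t

Itô's formula for f(t, x): d f(t, B_t) = (f_t + (1/2) f_xx) dt + f_x dB_t. Compute partials of f(t, x) = 6*t^3*x/5:
  f_t(t,x)  = 18*t^2*x/5
  f_x(t,x)  = 6*t^3/5
  f_xx(t,x) = 0
Assemble drift = f_t + (1/2) f_xx = 18*t^2*x/5 and diffusion = f_x = 6*t^3/5. Substituting x = B_t:
  d(6*B_t*t^3/5) = (18*B_t*t^2/5) dt + (6*t^3/5) dB_t.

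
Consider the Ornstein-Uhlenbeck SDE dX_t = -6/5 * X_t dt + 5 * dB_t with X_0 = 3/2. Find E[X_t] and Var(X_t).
E[X_t] = 3*exp(-6*t/5)/2; Var(X_t) = 125/12 - 125*exp(-12*t/5)/12

The OU SDE dX = -theta X dt + sigma dB admits the integrating factor exp(theta t): d(exp(theta t) X_t) = sigma exp(theta t) dB_t. Integrating from 0 to t:
  X_t = x_0 * exp(-theta t) + sigma * int_0^t exp(-theta (t-s)) dB_s.
The Itô integral has mean 0 and (by the Itô isometry) variance sigma^2 * int_0^t exp(-2 theta (t - s)) ds = sigma^2 * (1 - exp(-2 theta t)) / (2 theta).
With theta = 6/5, sigma = 5, x_0 = 3/2:
  E[X_t] = 3/2 * exp(-6/5 t) = 3*exp(-6*t/5)/2
  Var(X_t) = (5)^2 * (1 - exp(-2*6/5 t)) / (2 * 6/5) = 125/12 - 125*exp(-12*t/5)/12.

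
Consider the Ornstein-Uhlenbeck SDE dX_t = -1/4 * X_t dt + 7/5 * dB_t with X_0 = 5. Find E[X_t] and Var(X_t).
E[X_t] = 5*exp(-t/4); Var(X_t) = 98/25 - 98*exp(-t/2)/25

The OU SDE dX = -theta X dt + sigma dB admits the integrating factor exp(theta t): d(exp(theta t) X_t) = sigma exp(theta t) dB_t. Integrating from 0 to t:
  X_t = x_0 * exp(-theta t) + sigma * int_0^t exp(-theta (t-s)) dB_s.
The Itô integral has mean 0 and (by the Itô isometry) variance sigma^2 * int_0^t exp(-2 theta (t - s)) ds = sigma^2 * (1 - exp(-2 theta t)) / (2 theta).
With theta = 1/4, sigma = 7/5, x_0 = 5:
  E[X_t] = 5 * exp(-1/4 t) = 5*exp(-t/4)
  Var(X_t) = (7/5)^2 * (1 - exp(-2*1/4 t)) / (2 * 1/4) = 98/25 - 98*exp(-t/2)/25.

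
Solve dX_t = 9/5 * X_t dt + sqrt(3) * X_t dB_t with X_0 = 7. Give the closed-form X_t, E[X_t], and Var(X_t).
X_t = 7 * exp((3/10) t + (sqrt(3)) B_t); E[X_t] = 7*exp(9*t/5); Var(X_t) = 49*(exp(3*t) - 1)*exp(18*t/5)

For GBM dX = mu X dt + sigma X dB with X_0 = x_0, apply Itô to Y = log X: dY = (mu - sigma^2/2) dt + sigma dB, so Y_t = log(x_0) + (mu - sigma^2/2) t + sigma B_t and hence X_t = x_0 * exp((mu - sigma^2/2) t + sigma B_t).
With mu = 9/5, sigma = sqrt(3), x_0 = 7, this gives:
  X_t = 7 * exp((3/10) * t + (sqrt(3)) * B_t).
Since sigma*B_t ~ Normal(0, sigma^2 t), E[exp(sigma*B_t)] = exp(sigma^2 t / 2); so E[X_t] = x_0 * exp((mu - sigma^2/2) t) * exp(sigma^2 t / 2) = x_0 * exp(mu t) = 7*exp(9*t/5).
Var(X_t) = E[X_t^2] - (E[X_t])^2 = x_0^2 * exp(2 mu t) * (exp(sigma^2 t) - 1) = 49*(exp(3*t) - 1)*exp(18*t/5).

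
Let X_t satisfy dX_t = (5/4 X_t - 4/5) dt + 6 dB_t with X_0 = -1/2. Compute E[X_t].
E[X_t] = 16/25 - 57*exp(5*t/4)/50

Taking expectations and using E[dB_t] = 0, the mean m(t) = E[X_t] satisfies the ODE m'(t) = a m(t) + b with m(0) = x_0. With a = 5/4, b = -4/5, x_0 = -1/2, the solution is
  m(t) = x_0 * exp(a t) + (b/a) * (exp(a t) - 1)
       = (-1/2) * exp((5/4) t) + ((-4/5)/(5/4)) * (exp((5/4) t) - 1)
       = 16/25 - 57*exp(5*t/4)/50.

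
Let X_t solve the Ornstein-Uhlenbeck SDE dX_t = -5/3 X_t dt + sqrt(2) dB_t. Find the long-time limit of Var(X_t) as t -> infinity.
lim Var(X_t) = 3/5

The OU SDE dX = -theta X dt + sigma dB admits the integrating factor exp(theta t): d(exp(theta t) X_t) = sigma exp(theta t) dB_t. Integrating from 0 to t gives X_t = x_0 * exp(-theta t) + sigma * int_0^t exp(-theta (t-s)) dB_s for any initial x_0. The Itô integral has variance (by the Itô isometry) sigma^2 * int_0^t exp(-2 theta (t - s)) ds = sigma^2 * (1 - exp(-2 theta t)) / (2 theta), independent of x_0.
With theta = 5/3, sigma = sqrt(2):
  Var(X_t) = (sqrt(2))^2 * (1 - exp(-2*5/3 t)) / (2 * 5/3) = 3/5 - 3*exp(-10*t/3)/5.
As t -> infinity, exp(-2*5/3 t) -> 0, so the stationary variance is sigma^2 / (2 theta) = 3/5.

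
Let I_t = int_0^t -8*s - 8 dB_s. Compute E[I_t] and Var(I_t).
E[I_t] = 0; Var(I_t) = 64*t*(t^2 + 3*t + 3)/3

The Itô integral of a deterministic integrand f(s) has mean 0 because each increment f(s) * (B_{s+ds} - B_s) has mean 0. By the Itô isometry:
  Var( int_0^t f(s) dB_s ) = E[ (int_0^t f(s) dB_s)^2 ] = int_0^t f(s)^2 ds.
Here f(s) = -8*s - 8, so f(s)^2 = 64*(s + 1)^2. Integrate:
  int_0^t (64*(s + 1)^2) ds = 64*t*(t^2 + 3*t + 3)/3.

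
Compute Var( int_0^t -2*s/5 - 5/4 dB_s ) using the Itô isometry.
Var = t*(64*t^2 + 600*t + 1875)/1200

The Itô integral of a deterministic integrand f(s) has mean 0 because each increment f(s) * (B_{s+ds} - B_s) has mean 0. By the Itô isometry:
  Var( int_0^t f(s) dB_s ) = E[ (int_0^t f(s) dB_s)^2 ] = int_0^t f(s)^2 ds.
Here f(s) = -2*s/5 - 5/4, so f(s)^2 = (8*s + 25)^2/400. Integrate:
  int_0^t ((8*s + 25)^2/400) ds = t*(64*t^2 + 600*t + 1875)/1200.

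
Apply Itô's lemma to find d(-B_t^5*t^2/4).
d(-B_t^5*t^2/4) = (B_t^3*t*(-B_t^2 - 5*t)/2) dt + (-5*B_t^4*t^2/4) dB_t

Itô's formula for f(t, x): d f(t, B_t) = (f_t + (1/2) f_xx) dt + f_x dB_t. Compute partials of f(t, x) = -t^2*x^5/4:
  f_t(t,x)  = -t*x^5/2
  f_x(t,x)  = -5*t^2*x^4/4
  f_xx(t,x) = -5*t^2*x^3
Assemble drift = f_t + (1/2) f_xx = t*x^3*(-5*t - x^2)/2 and diffusion = f_x = -5*t^2*x^4/4. Substituting x = B_t:
  d(-B_t^5*t^2/4) = (B_t^3*t*(-B_t^2 - 5*t)/2) dt + (-5*B_t^4*t^2/4) dB_t.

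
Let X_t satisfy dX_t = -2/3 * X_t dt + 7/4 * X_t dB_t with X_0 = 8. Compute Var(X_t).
Var(X_t) = (64*exp(49*t/16) - 64)*exp(-4*t/3)

For GBM dX = mu X dt + sigma X dB with X_0 = x_0, apply Itô to Y = log X: dY = (mu - sigma^2/2) dt + sigma dB, so Y_t = log(x_0) + (mu - sigma^2/2) t + sigma B_t and hence X_t = x_0 * exp((mu - sigma^2/2) t + sigma B_t).
With mu = -2/3, sigma = 7/4, x_0 = 8, this gives:
  X_t = 8 * exp((-211/96) * t + (7/4) * B_t).
Since sigma*B_t ~ Normal(0, sigma^2 t), E[exp(sigma*B_t)] = exp(sigma^2 t / 2); so E[X_t] = x_0 * exp((mu - sigma^2/2) t) * exp(sigma^2 t / 2) = x_0 * exp(mu t) = 8*exp(-2*t/3).
Var(X_t) = E[X_t^2] - (E[X_t])^2 = x_0^2 * exp(2 mu t) * (exp(sigma^2 t) - 1) = (64*exp(49*t/16) - 64)*exp(-4*t/3).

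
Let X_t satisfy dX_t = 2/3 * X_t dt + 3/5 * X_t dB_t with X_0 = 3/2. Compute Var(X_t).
Var(X_t) = 9*(exp(9*t/25) - 1)*exp(4*t/3)/4

For GBM dX = mu X dt + sigma X dB with X_0 = x_0, apply Itô to Y = log X: dY = (mu - sigma^2/2) dt + sigma dB, so Y_t = log(x_0) + (mu - sigma^2/2) t + sigma B_t and hence X_t = x_0 * exp((mu - sigma^2/2) t + sigma B_t).
With mu = 2/3, sigma = 3/5, x_0 = 3/2, this gives:
  X_t = 3/2 * exp((73/150) * t + (3/5) * B_t).
Since sigma*B_t ~ Normal(0, sigma^2 t), E[exp(sigma*B_t)] = exp(sigma^2 t / 2); so E[X_t] = x_0 * exp((mu - sigma^2/2) t) * exp(sigma^2 t / 2) = x_0 * exp(mu t) = 3*exp(2*t/3)/2.
Var(X_t) = E[X_t^2] - (E[X_t])^2 = x_0^2 * exp(2 mu t) * (exp(sigma^2 t) - 1) = 9*(exp(9*t/25) - 1)*exp(4*t/3)/4.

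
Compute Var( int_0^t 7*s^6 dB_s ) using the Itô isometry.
Var = 49*t^13/13

The Itô integral of a deterministic integrand f(s) has mean 0 because each increment f(s) * (B_{s+ds} - B_s) has mean 0. By the Itô isometry:
  Var( int_0^t f(s) dB_s ) = E[ (int_0^t f(s) dB_s)^2 ] = int_0^t f(s)^2 ds.
Here f(s) = 7*s^6, so f(s)^2 = 49*s^12. Integrate:
  int_0^t (49*s^12) ds = 49*t^13/13.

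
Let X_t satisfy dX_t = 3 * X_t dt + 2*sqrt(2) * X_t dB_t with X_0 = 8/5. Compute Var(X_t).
Var(X_t) = 64*(exp(8*t) - 1)*exp(6*t)/25

For GBM dX = mu X dt + sigma X dB with X_0 = x_0, apply Itô to Y = log X: dY = (mu - sigma^2/2) dt + sigma dB, so Y_t = log(x_0) + (mu - sigma^2/2) t + sigma B_t and hence X_t = x_0 * exp((mu - sigma^2/2) t + sigma B_t).
With mu = 3, sigma = 2*sqrt(2), x_0 = 8/5, this gives:
  X_t = 8/5 * exp((-1) * t + (2*sqrt(2)) * B_t).
Since sigma*B_t ~ Normal(0, sigma^2 t), E[exp(sigma*B_t)] = exp(sigma^2 t / 2); so E[X_t] = x_0 * exp((mu - sigma^2/2) t) * exp(sigma^2 t / 2) = x_0 * exp(mu t) = 8*exp(3*t)/5.
Var(X_t) = E[X_t^2] - (E[X_t])^2 = x_0^2 * exp(2 mu t) * (exp(sigma^2 t) - 1) = 64*(exp(8*t) - 1)*exp(6*t)/25.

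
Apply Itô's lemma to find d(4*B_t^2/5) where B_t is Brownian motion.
d(4*B_t^2/5) = (4/5) dt + (8*B_t/5) dB_t

Itô's formula for f(B_t) gives d f(B_t) = f'(B_t) dB_t + (1/2) f''(B_t) dt. Compute derivatives of f(x) = 4*x^2/5:
  f'(x)  = 8*x/5
  f''(x) = 8/5
Substitute x = B_t and multiply the f'' term by 1/2:
  drift     = (1/2) * (8/5) evaluated at B_t = 4/5
  diffusion = (8*x/5) evaluated at B_t = 8*B_t/5
Therefore d(4*B_t^2/5) = (4/5) dt + (8*B_t/5) dB_t.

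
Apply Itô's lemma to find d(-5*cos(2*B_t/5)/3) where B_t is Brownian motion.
d(-5*cos(2*B_t/5)/3) = (2*cos(2*B_t/5)/15) dt + (2*sin(2*B_t/5)/3) dB_t

Itô's formula for f(B_t) gives d f(B_t) = f'(B_t) dB_t + (1/2) f''(B_t) dt. Compute derivatives of f(x) = -5*cos(2*x/5)/3:
  f'(x)  = 2*sin(2*x/5)/3
  f''(x) = 4*cos(2*x/5)/15
Substitute x = B_t and multiply the f'' term by 1/2:
  drift     = (1/2) * (4*cos(2*x/5)/15) evaluated at B_t = 2*cos(2*B_t/5)/15
  diffusion = (2*sin(2*x/5)/3) evaluated at B_t = 2*sin(2*B_t/5)/3
Therefore d(-5*cos(2*B_t/5)/3) = (2*cos(2*B_t/5)/15) dt + (2*sin(2*B_t/5)/3) dB_t.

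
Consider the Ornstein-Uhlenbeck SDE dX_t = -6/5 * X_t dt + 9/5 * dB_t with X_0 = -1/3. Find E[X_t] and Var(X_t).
E[X_t] = -exp(-6*t/5)/3; Var(X_t) = 27/20 - 27*exp(-12*t/5)/20

The OU SDE dX = -theta X dt + sigma dB admits the integrating factor exp(theta t): d(exp(theta t) X_t) = sigma exp(theta t) dB_t. Integrating from 0 to t:
  X_t = x_0 * exp(-theta t) + sigma * int_0^t exp(-theta (t-s)) dB_s.
The Itô integral has mean 0 and (by the Itô isometry) variance sigma^2 * int_0^t exp(-2 theta (t - s)) ds = sigma^2 * (1 - exp(-2 theta t)) / (2 theta).
With theta = 6/5, sigma = 9/5, x_0 = -1/3:
  E[X_t] = -1/3 * exp(-6/5 t) = -exp(-6*t/5)/3
  Var(X_t) = (9/5)^2 * (1 - exp(-2*6/5 t)) / (2 * 6/5) = 27/20 - 27*exp(-12*t/5)/20.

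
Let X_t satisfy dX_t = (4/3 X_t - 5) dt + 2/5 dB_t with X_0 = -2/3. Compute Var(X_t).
Var(X_t) = 3*exp(8*t/3)/50 - 3/50

The variance V(t) = Var(X_t) satisfies V'(t) = 2 a V(t) + c^2 with V(0) = 0 (drift coefficient is linear in X, diffusion is constant). With a = 4/3, c = 2/5, the solution is
  V(t) = (c^2 / (2 a)) * (exp(2 a t) - 1)
       = ((2/5)^2 / (2*(4/3))) * (exp((8/3) t) - 1)
       = 3*exp(8*t/3)/50 - 3/50.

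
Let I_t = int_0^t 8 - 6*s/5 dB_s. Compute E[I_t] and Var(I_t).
E[I_t] = 0; Var(I_t) = 4*t*(3*t^2 - 60*t + 400)/25

The Itô integral of a deterministic integrand f(s) has mean 0 because each increment f(s) * (B_{s+ds} - B_s) has mean 0. By the Itô isometry:
  Var( int_0^t f(s) dB_s ) = E[ (int_0^t f(s) dB_s)^2 ] = int_0^t f(s)^2 ds.
Here f(s) = 8 - 6*s/5, so f(s)^2 = 4*(3*s - 20)^2/25. Integrate:
  int_0^t (4*(3*s - 20)^2/25) ds = 4*t*(3*t^2 - 60*t + 400)/25.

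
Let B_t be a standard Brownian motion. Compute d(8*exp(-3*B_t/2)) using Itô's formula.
d(8*exp(-3*B_t/2)) = (9*exp(-3*B_t/2)) dt + (-12*exp(-3*B_t/2)) dB_t

Itô's formula for f(B_t) gives d f(B_t) = f'(B_t) dB_t + (1/2) f''(B_t) dt. Compute derivatives of f(x) = 8*exp(-3*x/2):
  f'(x)  = -12*exp(-3*x/2)
  f''(x) = 18*exp(-3*x/2)
Substitute x = B_t and multiply the f'' term by 1/2:
  drift     = (1/2) * (18*exp(-3*x/2)) evaluated at B_t = 9*exp(-3*B_t/2)
  diffusion = (-12*exp(-3*x/2)) evaluated at B_t = -12*exp(-3*B_t/2)
Therefore d(8*exp(-3*B_t/2)) = (9*exp(-3*B_t/2)) dt + (-12*exp(-3*B_t/2)) dB_t.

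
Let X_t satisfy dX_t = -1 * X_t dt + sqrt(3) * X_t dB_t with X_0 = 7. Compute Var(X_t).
Var(X_t) = 49*exp(t) - 49*exp(-2*t)

For GBM dX = mu X dt + sigma X dB with X_0 = x_0, apply Itô to Y = log X: dY = (mu - sigma^2/2) dt + sigma dB, so Y_t = log(x_0) + (mu - sigma^2/2) t + sigma B_t and hence X_t = x_0 * exp((mu - sigma^2/2) t + sigma B_t).
With mu = -1, sigma = sqrt(3), x_0 = 7, this gives:
  X_t = 7 * exp((-5/2) * t + (sqrt(3)) * B_t).
Since sigma*B_t ~ Normal(0, sigma^2 t), E[exp(sigma*B_t)] = exp(sigma^2 t / 2); so E[X_t] = x_0 * exp((mu - sigma^2/2) t) * exp(sigma^2 t / 2) = x_0 * exp(mu t) = 7*exp(-t).
Var(X_t) = E[X_t^2] - (E[X_t])^2 = x_0^2 * exp(2 mu t) * (exp(sigma^2 t) - 1) = 49*exp(t) - 49*exp(-2*t).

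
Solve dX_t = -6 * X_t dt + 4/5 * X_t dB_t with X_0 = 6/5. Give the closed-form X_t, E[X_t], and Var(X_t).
X_t = 6/5 * exp((-158/25) t + (4/5) B_t); E[X_t] = 6*exp(-6*t)/5; Var(X_t) = (36*exp(16*t/25) - 36)*exp(-12*t)/25

For GBM dX = mu X dt + sigma X dB with X_0 = x_0, apply Itô to Y = log X: dY = (mu - sigma^2/2) dt + sigma dB, so Y_t = log(x_0) + (mu - sigma^2/2) t + sigma B_t and hence X_t = x_0 * exp((mu - sigma^2/2) t + sigma B_t).
With mu = -6, sigma = 4/5, x_0 = 6/5, this gives:
  X_t = 6/5 * exp((-158/25) * t + (4/5) * B_t).
Since sigma*B_t ~ Normal(0, sigma^2 t), E[exp(sigma*B_t)] = exp(sigma^2 t / 2); so E[X_t] = x_0 * exp((mu - sigma^2/2) t) * exp(sigma^2 t / 2) = x_0 * exp(mu t) = 6*exp(-6*t)/5.
Var(X_t) = E[X_t^2] - (E[X_t])^2 = x_0^2 * exp(2 mu t) * (exp(sigma^2 t) - 1) = (36*exp(16*t/25) - 36)*exp(-12*t)/25.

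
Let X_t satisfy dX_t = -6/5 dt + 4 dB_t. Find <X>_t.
<X>_t = 16*t

For an Itô process dX_t = a(t) dt + b(t) dB_t, the quadratic variation is <X>_t = int_0^t b(s)^2 ds (the drift term does not contribute). Here b(s) = 4, so
  b(s)^2 = 16.
Integrating from 0 to t:
  <X>_t = int_0^t (16) ds = 16*t.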